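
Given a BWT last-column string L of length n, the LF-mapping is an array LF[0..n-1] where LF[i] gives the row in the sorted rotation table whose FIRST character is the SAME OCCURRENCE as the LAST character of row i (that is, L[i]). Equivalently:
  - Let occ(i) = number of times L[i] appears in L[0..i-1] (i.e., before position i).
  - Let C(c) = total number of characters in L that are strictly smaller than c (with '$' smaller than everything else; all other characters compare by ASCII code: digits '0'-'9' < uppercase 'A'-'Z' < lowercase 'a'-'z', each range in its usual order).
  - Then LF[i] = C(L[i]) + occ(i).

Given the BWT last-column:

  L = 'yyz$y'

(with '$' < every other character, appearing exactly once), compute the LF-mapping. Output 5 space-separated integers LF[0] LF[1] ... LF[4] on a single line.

Char counts: '$':1, 'y':3, 'z':1
C (first-col start): C('$')=0, C('y')=1, C('z')=4
L[0]='y': occ=0, LF[0]=C('y')+0=1+0=1
L[1]='y': occ=1, LF[1]=C('y')+1=1+1=2
L[2]='z': occ=0, LF[2]=C('z')+0=4+0=4
L[3]='$': occ=0, LF[3]=C('$')+0=0+0=0
L[4]='y': occ=2, LF[4]=C('y')+2=1+2=3

Answer: 1 2 4 0 3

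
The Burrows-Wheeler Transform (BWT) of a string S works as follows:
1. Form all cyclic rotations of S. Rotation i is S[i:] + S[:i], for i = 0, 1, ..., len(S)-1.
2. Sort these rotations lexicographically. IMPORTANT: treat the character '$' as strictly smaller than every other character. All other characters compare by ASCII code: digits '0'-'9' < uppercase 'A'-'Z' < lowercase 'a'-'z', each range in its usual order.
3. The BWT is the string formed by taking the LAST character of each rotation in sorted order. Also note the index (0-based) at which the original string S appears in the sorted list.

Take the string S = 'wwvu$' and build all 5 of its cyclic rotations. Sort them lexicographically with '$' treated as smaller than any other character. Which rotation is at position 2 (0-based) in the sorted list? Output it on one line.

All 5 rotations (rotation i = S[i:]+S[:i]):
  rot[0] = wwvu$
  rot[1] = wvu$w
  rot[2] = vu$ww
  rot[3] = u$wwv
  rot[4] = $wwvu
Sorted (with $ < everything):
  sorted[0] = $wwvu
  sorted[1] = u$wwv
  sorted[2] = vu$ww
  sorted[3] = wvu$w
  sorted[4] = wwvu$
sorted[2] = vu$ww

Answer: vu$ww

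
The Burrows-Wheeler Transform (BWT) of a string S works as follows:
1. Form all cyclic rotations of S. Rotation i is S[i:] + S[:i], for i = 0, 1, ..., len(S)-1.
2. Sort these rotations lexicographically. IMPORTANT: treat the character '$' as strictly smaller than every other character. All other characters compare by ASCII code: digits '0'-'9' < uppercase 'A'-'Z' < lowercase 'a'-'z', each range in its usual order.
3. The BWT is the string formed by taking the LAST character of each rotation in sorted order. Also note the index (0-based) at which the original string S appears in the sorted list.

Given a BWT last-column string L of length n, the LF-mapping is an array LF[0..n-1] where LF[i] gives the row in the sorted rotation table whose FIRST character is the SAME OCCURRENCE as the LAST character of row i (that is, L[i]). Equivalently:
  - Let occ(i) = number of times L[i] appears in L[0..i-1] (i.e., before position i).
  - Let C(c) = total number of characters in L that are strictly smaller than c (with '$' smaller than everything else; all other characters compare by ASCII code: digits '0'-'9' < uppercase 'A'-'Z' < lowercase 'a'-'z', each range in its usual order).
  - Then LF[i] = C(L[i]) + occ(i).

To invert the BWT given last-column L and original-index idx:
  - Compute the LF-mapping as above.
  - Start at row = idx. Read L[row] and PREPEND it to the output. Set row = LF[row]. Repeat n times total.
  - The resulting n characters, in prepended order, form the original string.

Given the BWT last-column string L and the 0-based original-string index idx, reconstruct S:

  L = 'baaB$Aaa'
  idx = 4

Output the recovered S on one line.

Answer: aBaAaab$

Derivation:
LF mapping: 7 3 4 2 0 1 5 6
Walk LF starting at row 4, prepending L[row]:
  step 1: row=4, L[4]='$', prepend. Next row=LF[4]=0
  step 2: row=0, L[0]='b', prepend. Next row=LF[0]=7
  step 3: row=7, L[7]='a', prepend. Next row=LF[7]=6
  step 4: row=6, L[6]='a', prepend. Next row=LF[6]=5
  step 5: row=5, L[5]='A', prepend. Next row=LF[5]=1
  step 6: row=1, L[1]='a', prepend. Next row=LF[1]=3
  step 7: row=3, L[3]='B', prepend. Next row=LF[3]=2
  step 8: row=2, L[2]='a', prepend. Next row=LF[2]=4
Reversed output: aBaAaab$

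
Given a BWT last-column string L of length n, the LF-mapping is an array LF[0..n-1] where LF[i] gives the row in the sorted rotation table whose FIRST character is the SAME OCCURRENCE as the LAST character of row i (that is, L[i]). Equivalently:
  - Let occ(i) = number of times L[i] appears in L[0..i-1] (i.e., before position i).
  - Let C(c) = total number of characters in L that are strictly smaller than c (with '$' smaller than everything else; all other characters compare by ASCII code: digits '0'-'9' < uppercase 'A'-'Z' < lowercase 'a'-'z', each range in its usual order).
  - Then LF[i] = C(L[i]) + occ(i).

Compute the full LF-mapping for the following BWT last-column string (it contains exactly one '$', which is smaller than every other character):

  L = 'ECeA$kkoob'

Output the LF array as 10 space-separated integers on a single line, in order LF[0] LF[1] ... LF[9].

Answer: 3 2 5 1 0 6 7 8 9 4

Derivation:
Char counts: '$':1, 'A':1, 'C':1, 'E':1, 'b':1, 'e':1, 'k':2, 'o':2
C (first-col start): C('$')=0, C('A')=1, C('C')=2, C('E')=3, C('b')=4, C('e')=5, C('k')=6, C('o')=8
L[0]='E': occ=0, LF[0]=C('E')+0=3+0=3
L[1]='C': occ=0, LF[1]=C('C')+0=2+0=2
L[2]='e': occ=0, LF[2]=C('e')+0=5+0=5
L[3]='A': occ=0, LF[3]=C('A')+0=1+0=1
L[4]='$': occ=0, LF[4]=C('$')+0=0+0=0
L[5]='k': occ=0, LF[5]=C('k')+0=6+0=6
L[6]='k': occ=1, LF[6]=C('k')+1=6+1=7
L[7]='o': occ=0, LF[7]=C('o')+0=8+0=8
L[8]='o': occ=1, LF[8]=C('o')+1=8+1=9
L[9]='b': occ=0, LF[9]=C('b')+0=4+0=4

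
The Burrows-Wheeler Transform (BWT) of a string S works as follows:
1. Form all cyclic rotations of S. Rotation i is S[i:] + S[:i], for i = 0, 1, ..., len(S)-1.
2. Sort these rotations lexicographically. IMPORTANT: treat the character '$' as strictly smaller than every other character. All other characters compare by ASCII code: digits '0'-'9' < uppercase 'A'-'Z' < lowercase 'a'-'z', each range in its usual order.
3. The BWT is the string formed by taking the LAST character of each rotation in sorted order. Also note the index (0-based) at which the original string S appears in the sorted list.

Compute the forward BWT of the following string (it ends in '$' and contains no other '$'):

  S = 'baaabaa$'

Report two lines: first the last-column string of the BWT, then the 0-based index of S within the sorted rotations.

All 8 rotations (rotation i = S[i:]+S[:i]):
  rot[0] = baaabaa$
  rot[1] = aaabaa$b
  rot[2] = aabaa$ba
  rot[3] = abaa$baa
  rot[4] = baa$baaa
  rot[5] = aa$baaab
  rot[6] = a$baaaba
  rot[7] = $baaabaa
Sorted (with $ < everything):
  sorted[0] = $baaabaa  (last char: 'a')
  sorted[1] = a$baaaba  (last char: 'a')
  sorted[2] = aa$baaab  (last char: 'b')
  sorted[3] = aaabaa$b  (last char: 'b')
  sorted[4] = aabaa$ba  (last char: 'a')
  sorted[5] = abaa$baa  (last char: 'a')
  sorted[6] = baa$baaa  (last char: 'a')
  sorted[7] = baaabaa$  (last char: '$')
Last column: aabbaaa$
Original string S is at sorted index 7

Answer: aabbaaa$
7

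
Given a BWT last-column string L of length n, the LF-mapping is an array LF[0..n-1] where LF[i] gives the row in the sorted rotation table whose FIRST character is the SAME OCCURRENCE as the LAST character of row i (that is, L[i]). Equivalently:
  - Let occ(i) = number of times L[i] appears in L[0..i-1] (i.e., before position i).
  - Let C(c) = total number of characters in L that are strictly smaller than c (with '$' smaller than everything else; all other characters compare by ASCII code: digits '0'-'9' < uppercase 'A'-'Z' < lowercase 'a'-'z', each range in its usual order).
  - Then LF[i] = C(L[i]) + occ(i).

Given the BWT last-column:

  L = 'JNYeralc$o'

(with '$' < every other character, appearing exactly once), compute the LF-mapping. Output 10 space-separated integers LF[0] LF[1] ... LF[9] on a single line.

Char counts: '$':1, 'J':1, 'N':1, 'Y':1, 'a':1, 'c':1, 'e':1, 'l':1, 'o':1, 'r':1
C (first-col start): C('$')=0, C('J')=1, C('N')=2, C('Y')=3, C('a')=4, C('c')=5, C('e')=6, C('l')=7, C('o')=8, C('r')=9
L[0]='J': occ=0, LF[0]=C('J')+0=1+0=1
L[1]='N': occ=0, LF[1]=C('N')+0=2+0=2
L[2]='Y': occ=0, LF[2]=C('Y')+0=3+0=3
L[3]='e': occ=0, LF[3]=C('e')+0=6+0=6
L[4]='r': occ=0, LF[4]=C('r')+0=9+0=9
L[5]='a': occ=0, LF[5]=C('a')+0=4+0=4
L[6]='l': occ=0, LF[6]=C('l')+0=7+0=7
L[7]='c': occ=0, LF[7]=C('c')+0=5+0=5
L[8]='$': occ=0, LF[8]=C('$')+0=0+0=0
L[9]='o': occ=0, LF[9]=C('o')+0=8+0=8

Answer: 1 2 3 6 9 4 7 5 0 8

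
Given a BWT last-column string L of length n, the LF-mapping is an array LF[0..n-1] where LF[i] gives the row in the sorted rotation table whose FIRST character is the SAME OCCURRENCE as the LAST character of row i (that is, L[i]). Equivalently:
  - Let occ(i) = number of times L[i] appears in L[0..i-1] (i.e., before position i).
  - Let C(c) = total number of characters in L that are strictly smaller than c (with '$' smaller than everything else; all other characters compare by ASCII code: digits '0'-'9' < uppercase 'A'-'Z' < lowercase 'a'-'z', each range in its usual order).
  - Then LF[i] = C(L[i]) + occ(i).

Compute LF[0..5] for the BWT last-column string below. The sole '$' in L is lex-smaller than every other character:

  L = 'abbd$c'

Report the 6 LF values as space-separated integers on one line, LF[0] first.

Char counts: '$':1, 'a':1, 'b':2, 'c':1, 'd':1
C (first-col start): C('$')=0, C('a')=1, C('b')=2, C('c')=4, C('d')=5
L[0]='a': occ=0, LF[0]=C('a')+0=1+0=1
L[1]='b': occ=0, LF[1]=C('b')+0=2+0=2
L[2]='b': occ=1, LF[2]=C('b')+1=2+1=3
L[3]='d': occ=0, LF[3]=C('d')+0=5+0=5
L[4]='$': occ=0, LF[4]=C('$')+0=0+0=0
L[5]='c': occ=0, LF[5]=C('c')+0=4+0=4

Answer: 1 2 3 5 0 4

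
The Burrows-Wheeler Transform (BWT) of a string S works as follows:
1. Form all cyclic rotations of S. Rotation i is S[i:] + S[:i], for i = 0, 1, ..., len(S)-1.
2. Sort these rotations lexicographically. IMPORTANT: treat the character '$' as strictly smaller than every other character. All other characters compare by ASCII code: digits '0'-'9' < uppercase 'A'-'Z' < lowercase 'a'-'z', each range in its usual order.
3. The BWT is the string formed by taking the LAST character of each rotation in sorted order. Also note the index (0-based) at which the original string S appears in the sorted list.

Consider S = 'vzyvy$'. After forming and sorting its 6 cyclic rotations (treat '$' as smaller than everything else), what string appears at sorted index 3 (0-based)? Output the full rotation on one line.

Answer: y$vzyv

Derivation:
All 6 rotations (rotation i = S[i:]+S[:i]):
  rot[0] = vzyvy$
  rot[1] = zyvy$v
  rot[2] = yvy$vz
  rot[3] = vy$vzy
  rot[4] = y$vzyv
  rot[5] = $vzyvy
Sorted (with $ < everything):
  sorted[0] = $vzyvy
  sorted[1] = vy$vzy
  sorted[2] = vzyvy$
  sorted[3] = y$vzyv
  sorted[4] = yvy$vz
  sorted[5] = zyvy$v
sorted[3] = y$vzyv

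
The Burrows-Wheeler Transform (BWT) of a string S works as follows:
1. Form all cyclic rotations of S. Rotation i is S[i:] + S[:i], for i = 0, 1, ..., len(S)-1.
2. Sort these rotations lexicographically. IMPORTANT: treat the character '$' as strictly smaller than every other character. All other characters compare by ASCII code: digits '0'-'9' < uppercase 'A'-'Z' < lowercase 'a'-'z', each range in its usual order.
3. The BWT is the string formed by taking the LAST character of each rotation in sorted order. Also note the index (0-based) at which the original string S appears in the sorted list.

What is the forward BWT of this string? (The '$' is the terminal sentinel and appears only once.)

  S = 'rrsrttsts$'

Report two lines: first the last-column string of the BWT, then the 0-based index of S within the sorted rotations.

All 10 rotations (rotation i = S[i:]+S[:i]):
  rot[0] = rrsrttsts$
  rot[1] = rsrttsts$r
  rot[2] = srttsts$rr
  rot[3] = rttsts$rrs
  rot[4] = ttsts$rrsr
  rot[5] = tsts$rrsrt
  rot[6] = sts$rrsrtt
  rot[7] = ts$rrsrtts
  rot[8] = s$rrsrttst
  rot[9] = $rrsrttsts
Sorted (with $ < everything):
  sorted[0] = $rrsrttsts  (last char: 's')
  sorted[1] = rrsrttsts$  (last char: '$')
  sorted[2] = rsrttsts$r  (last char: 'r')
  sorted[3] = rttsts$rrs  (last char: 's')
  sorted[4] = s$rrsrttst  (last char: 't')
  sorted[5] = srttsts$rr  (last char: 'r')
  sorted[6] = sts$rrsrtt  (last char: 't')
  sorted[7] = ts$rrsrtts  (last char: 's')
  sorted[8] = tsts$rrsrt  (last char: 't')
  sorted[9] = ttsts$rrsr  (last char: 'r')
Last column: s$rstrtstr
Original string S is at sorted index 1

Answer: s$rstrtstr
1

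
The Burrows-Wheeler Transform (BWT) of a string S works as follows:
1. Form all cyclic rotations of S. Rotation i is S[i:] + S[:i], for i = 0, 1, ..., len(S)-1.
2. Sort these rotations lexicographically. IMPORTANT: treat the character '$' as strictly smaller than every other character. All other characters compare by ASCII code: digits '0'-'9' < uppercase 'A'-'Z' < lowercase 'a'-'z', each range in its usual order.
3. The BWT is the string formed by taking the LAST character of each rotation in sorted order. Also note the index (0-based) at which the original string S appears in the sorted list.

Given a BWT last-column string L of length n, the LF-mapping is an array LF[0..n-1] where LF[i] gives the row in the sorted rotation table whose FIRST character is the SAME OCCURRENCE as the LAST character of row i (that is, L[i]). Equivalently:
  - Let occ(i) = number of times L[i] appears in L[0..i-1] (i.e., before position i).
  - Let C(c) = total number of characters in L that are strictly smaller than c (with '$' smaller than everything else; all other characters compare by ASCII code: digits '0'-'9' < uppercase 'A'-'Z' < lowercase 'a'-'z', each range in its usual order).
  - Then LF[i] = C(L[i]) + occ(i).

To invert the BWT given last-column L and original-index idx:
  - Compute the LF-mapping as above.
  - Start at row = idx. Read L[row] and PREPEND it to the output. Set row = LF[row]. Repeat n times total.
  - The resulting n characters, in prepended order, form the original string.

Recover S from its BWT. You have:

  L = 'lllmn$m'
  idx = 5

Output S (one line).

Answer: mnmlll$

Derivation:
LF mapping: 1 2 3 4 6 0 5
Walk LF starting at row 5, prepending L[row]:
  step 1: row=5, L[5]='$', prepend. Next row=LF[5]=0
  step 2: row=0, L[0]='l', prepend. Next row=LF[0]=1
  step 3: row=1, L[1]='l', prepend. Next row=LF[1]=2
  step 4: row=2, L[2]='l', prepend. Next row=LF[2]=3
  step 5: row=3, L[3]='m', prepend. Next row=LF[3]=4
  step 6: row=4, L[4]='n', prepend. Next row=LF[4]=6
  step 7: row=6, L[6]='m', prepend. Next row=LF[6]=5
Reversed output: mnmlll$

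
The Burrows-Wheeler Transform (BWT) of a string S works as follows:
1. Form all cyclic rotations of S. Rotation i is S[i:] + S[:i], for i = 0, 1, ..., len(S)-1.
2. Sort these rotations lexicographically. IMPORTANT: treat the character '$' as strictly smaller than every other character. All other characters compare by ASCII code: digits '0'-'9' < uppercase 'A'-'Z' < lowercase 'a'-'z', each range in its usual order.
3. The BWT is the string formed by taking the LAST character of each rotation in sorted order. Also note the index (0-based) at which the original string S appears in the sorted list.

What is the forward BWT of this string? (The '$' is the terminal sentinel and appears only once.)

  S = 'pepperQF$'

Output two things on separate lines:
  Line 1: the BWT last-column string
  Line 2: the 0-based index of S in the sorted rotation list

Answer: FQrpp$pee
5

Derivation:
All 9 rotations (rotation i = S[i:]+S[:i]):
  rot[0] = pepperQF$
  rot[1] = epperQF$p
  rot[2] = pperQF$pe
  rot[3] = perQF$pep
  rot[4] = erQF$pepp
  rot[5] = rQF$peppe
  rot[6] = QF$pepper
  rot[7] = F$pepperQ
  rot[8] = $pepperQF
Sorted (with $ < everything):
  sorted[0] = $pepperQF  (last char: 'F')
  sorted[1] = F$pepperQ  (last char: 'Q')
  sorted[2] = QF$pepper  (last char: 'r')
  sorted[3] = epperQF$p  (last char: 'p')
  sorted[4] = erQF$pepp  (last char: 'p')
  sorted[5] = pepperQF$  (last char: '$')
  sorted[6] = perQF$pep  (last char: 'p')
  sorted[7] = pperQF$pe  (last char: 'e')
  sorted[8] = rQF$peppe  (last char: 'e')
Last column: FQrpp$pee
Original string S is at sorted index 5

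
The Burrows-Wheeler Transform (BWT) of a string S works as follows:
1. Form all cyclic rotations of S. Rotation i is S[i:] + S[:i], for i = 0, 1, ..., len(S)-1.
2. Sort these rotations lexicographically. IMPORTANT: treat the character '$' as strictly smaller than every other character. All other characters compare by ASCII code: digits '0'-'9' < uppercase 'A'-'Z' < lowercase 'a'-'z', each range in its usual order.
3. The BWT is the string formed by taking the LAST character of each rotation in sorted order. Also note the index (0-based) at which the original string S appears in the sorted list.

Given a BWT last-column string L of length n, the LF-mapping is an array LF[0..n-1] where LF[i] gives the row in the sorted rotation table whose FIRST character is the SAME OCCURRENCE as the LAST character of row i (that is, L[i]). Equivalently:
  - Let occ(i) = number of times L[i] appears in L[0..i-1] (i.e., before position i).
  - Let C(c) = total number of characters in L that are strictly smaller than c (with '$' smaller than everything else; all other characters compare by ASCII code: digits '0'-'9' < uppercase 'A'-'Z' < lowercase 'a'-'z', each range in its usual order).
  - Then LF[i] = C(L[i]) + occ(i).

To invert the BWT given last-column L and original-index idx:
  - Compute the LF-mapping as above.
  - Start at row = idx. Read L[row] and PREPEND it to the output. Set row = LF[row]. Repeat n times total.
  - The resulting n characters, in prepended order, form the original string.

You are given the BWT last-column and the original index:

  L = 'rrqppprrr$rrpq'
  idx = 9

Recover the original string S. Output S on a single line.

Answer: rqrrrppqpprrr$

Derivation:
LF mapping: 7 8 5 1 2 3 9 10 11 0 12 13 4 6
Walk LF starting at row 9, prepending L[row]:
  step 1: row=9, L[9]='$', prepend. Next row=LF[9]=0
  step 2: row=0, L[0]='r', prepend. Next row=LF[0]=7
  step 3: row=7, L[7]='r', prepend. Next row=LF[7]=10
  step 4: row=10, L[10]='r', prepend. Next row=LF[10]=12
  step 5: row=12, L[12]='p', prepend. Next row=LF[12]=4
  step 6: row=4, L[4]='p', prepend. Next row=LF[4]=2
  step 7: row=2, L[2]='q', prepend. Next row=LF[2]=5
  step 8: row=5, L[5]='p', prepend. Next row=LF[5]=3
  step 9: row=3, L[3]='p', prepend. Next row=LF[3]=1
  step 10: row=1, L[1]='r', prepend. Next row=LF[1]=8
  step 11: row=8, L[8]='r', prepend. Next row=LF[8]=11
  step 12: row=11, L[11]='r', prepend. Next row=LF[11]=13
  step 13: row=13, L[13]='q', prepend. Next row=LF[13]=6
  step 14: row=6, L[6]='r', prepend. Next row=LF[6]=9
Reversed output: rqrrrppqpprrr$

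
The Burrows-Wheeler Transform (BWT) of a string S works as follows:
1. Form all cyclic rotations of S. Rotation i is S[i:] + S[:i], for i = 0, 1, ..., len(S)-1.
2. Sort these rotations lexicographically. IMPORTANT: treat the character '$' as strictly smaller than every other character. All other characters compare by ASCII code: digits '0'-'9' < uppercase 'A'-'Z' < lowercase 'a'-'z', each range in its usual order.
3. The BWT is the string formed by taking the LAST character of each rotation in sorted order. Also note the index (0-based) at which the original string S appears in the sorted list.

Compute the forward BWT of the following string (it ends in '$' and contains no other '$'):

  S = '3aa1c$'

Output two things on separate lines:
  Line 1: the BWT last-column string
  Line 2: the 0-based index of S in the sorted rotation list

All 6 rotations (rotation i = S[i:]+S[:i]):
  rot[0] = 3aa1c$
  rot[1] = aa1c$3
  rot[2] = a1c$3a
  rot[3] = 1c$3aa
  rot[4] = c$3aa1
  rot[5] = $3aa1c
Sorted (with $ < everything):
  sorted[0] = $3aa1c  (last char: 'c')
  sorted[1] = 1c$3aa  (last char: 'a')
  sorted[2] = 3aa1c$  (last char: '$')
  sorted[3] = a1c$3a  (last char: 'a')
  sorted[4] = aa1c$3  (last char: '3')
  sorted[5] = c$3aa1  (last char: '1')
Last column: ca$a31
Original string S is at sorted index 2

Answer: ca$a31
2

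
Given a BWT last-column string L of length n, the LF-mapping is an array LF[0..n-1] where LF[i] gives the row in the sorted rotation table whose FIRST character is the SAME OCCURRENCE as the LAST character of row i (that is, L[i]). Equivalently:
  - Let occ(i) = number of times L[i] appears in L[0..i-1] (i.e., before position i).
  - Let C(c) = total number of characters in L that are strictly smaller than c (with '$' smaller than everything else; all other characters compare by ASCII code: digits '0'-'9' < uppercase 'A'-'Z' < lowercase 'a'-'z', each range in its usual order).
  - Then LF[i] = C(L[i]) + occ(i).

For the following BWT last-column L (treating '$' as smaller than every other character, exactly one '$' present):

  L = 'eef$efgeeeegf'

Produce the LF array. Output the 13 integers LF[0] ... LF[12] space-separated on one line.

Char counts: '$':1, 'e':7, 'f':3, 'g':2
C (first-col start): C('$')=0, C('e')=1, C('f')=8, C('g')=11
L[0]='e': occ=0, LF[0]=C('e')+0=1+0=1
L[1]='e': occ=1, LF[1]=C('e')+1=1+1=2
L[2]='f': occ=0, LF[2]=C('f')+0=8+0=8
L[3]='$': occ=0, LF[3]=C('$')+0=0+0=0
L[4]='e': occ=2, LF[4]=C('e')+2=1+2=3
L[5]='f': occ=1, LF[5]=C('f')+1=8+1=9
L[6]='g': occ=0, LF[6]=C('g')+0=11+0=11
L[7]='e': occ=3, LF[7]=C('e')+3=1+3=4
L[8]='e': occ=4, LF[8]=C('e')+4=1+4=5
L[9]='e': occ=5, LF[9]=C('e')+5=1+5=6
L[10]='e': occ=6, LF[10]=C('e')+6=1+6=7
L[11]='g': occ=1, LF[11]=C('g')+1=11+1=12
L[12]='f': occ=2, LF[12]=C('f')+2=8+2=10

Answer: 1 2 8 0 3 9 11 4 5 6 7 12 10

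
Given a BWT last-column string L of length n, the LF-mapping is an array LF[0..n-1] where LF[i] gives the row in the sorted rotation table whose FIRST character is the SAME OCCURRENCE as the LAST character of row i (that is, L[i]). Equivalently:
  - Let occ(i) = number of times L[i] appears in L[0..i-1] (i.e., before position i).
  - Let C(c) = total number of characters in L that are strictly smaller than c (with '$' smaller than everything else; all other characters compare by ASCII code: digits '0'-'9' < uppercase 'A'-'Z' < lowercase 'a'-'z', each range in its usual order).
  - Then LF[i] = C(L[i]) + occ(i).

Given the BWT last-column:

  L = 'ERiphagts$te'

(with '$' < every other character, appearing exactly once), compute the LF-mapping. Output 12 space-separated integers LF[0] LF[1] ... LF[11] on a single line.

Answer: 1 2 7 8 6 3 5 10 9 0 11 4

Derivation:
Char counts: '$':1, 'E':1, 'R':1, 'a':1, 'e':1, 'g':1, 'h':1, 'i':1, 'p':1, 's':1, 't':2
C (first-col start): C('$')=0, C('E')=1, C('R')=2, C('a')=3, C('e')=4, C('g')=5, C('h')=6, C('i')=7, C('p')=8, C('s')=9, C('t')=10
L[0]='E': occ=0, LF[0]=C('E')+0=1+0=1
L[1]='R': occ=0, LF[1]=C('R')+0=2+0=2
L[2]='i': occ=0, LF[2]=C('i')+0=7+0=7
L[3]='p': occ=0, LF[3]=C('p')+0=8+0=8
L[4]='h': occ=0, LF[4]=C('h')+0=6+0=6
L[5]='a': occ=0, LF[5]=C('a')+0=3+0=3
L[6]='g': occ=0, LF[6]=C('g')+0=5+0=5
L[7]='t': occ=0, LF[7]=C('t')+0=10+0=10
L[8]='s': occ=0, LF[8]=C('s')+0=9+0=9
L[9]='$': occ=0, LF[9]=C('$')+0=0+0=0
L[10]='t': occ=1, LF[10]=C('t')+1=10+1=11
L[11]='e': occ=0, LF[11]=C('e')+0=4+0=4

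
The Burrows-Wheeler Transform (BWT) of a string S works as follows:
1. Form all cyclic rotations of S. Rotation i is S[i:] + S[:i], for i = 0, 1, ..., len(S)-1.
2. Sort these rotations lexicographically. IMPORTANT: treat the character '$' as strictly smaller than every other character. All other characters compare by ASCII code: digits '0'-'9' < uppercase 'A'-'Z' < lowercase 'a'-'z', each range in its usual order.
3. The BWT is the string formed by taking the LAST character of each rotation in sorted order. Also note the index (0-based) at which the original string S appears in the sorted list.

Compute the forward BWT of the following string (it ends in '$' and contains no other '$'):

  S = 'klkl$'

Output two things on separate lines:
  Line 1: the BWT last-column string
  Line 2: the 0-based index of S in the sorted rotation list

Answer: ll$kk
2

Derivation:
All 5 rotations (rotation i = S[i:]+S[:i]):
  rot[0] = klkl$
  rot[1] = lkl$k
  rot[2] = kl$kl
  rot[3] = l$klk
  rot[4] = $klkl
Sorted (with $ < everything):
  sorted[0] = $klkl  (last char: 'l')
  sorted[1] = kl$kl  (last char: 'l')
  sorted[2] = klkl$  (last char: '$')
  sorted[3] = l$klk  (last char: 'k')
  sorted[4] = lkl$k  (last char: 'k')
Last column: ll$kk
Original string S is at sorted index 2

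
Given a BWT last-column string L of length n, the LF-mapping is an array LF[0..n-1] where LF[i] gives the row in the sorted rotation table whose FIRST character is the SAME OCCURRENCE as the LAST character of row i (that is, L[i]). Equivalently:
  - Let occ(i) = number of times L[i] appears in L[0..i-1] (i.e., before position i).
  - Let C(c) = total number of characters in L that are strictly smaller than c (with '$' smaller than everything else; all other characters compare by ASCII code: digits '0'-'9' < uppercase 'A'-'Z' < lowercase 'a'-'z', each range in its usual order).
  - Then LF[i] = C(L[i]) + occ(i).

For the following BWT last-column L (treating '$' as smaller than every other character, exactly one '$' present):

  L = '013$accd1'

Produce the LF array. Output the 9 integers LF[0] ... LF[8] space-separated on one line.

Answer: 1 2 4 0 5 6 7 8 3

Derivation:
Char counts: '$':1, '0':1, '1':2, '3':1, 'a':1, 'c':2, 'd':1
C (first-col start): C('$')=0, C('0')=1, C('1')=2, C('3')=4, C('a')=5, C('c')=6, C('d')=8
L[0]='0': occ=0, LF[0]=C('0')+0=1+0=1
L[1]='1': occ=0, LF[1]=C('1')+0=2+0=2
L[2]='3': occ=0, LF[2]=C('3')+0=4+0=4
L[3]='$': occ=0, LF[3]=C('$')+0=0+0=0
L[4]='a': occ=0, LF[4]=C('a')+0=5+0=5
L[5]='c': occ=0, LF[5]=C('c')+0=6+0=6
L[6]='c': occ=1, LF[6]=C('c')+1=6+1=7
L[7]='d': occ=0, LF[7]=C('d')+0=8+0=8
L[8]='1': occ=1, LF[8]=C('1')+1=2+1=3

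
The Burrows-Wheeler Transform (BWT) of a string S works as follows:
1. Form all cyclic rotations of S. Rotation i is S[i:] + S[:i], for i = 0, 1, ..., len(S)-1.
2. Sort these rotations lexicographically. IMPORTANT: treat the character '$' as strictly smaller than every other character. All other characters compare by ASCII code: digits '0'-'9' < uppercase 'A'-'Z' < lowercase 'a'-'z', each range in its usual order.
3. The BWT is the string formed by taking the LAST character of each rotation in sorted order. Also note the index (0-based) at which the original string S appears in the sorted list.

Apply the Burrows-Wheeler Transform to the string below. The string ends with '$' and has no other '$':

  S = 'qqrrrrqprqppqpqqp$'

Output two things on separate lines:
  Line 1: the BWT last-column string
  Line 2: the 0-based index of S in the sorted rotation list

Answer: pqqpqqqrprp$qprrrq
11

Derivation:
All 18 rotations (rotation i = S[i:]+S[:i]):
  rot[0] = qqrrrrqprqppqpqqp$
  rot[1] = qrrrrqprqppqpqqp$q
  rot[2] = rrrrqprqppqpqqp$qq
  rot[3] = rrrqprqppqpqqp$qqr
  rot[4] = rrqprqppqpqqp$qqrr
  rot[5] = rqprqppqpqqp$qqrrr
  rot[6] = qprqppqpqqp$qqrrrr
  rot[7] = prqppqpqqp$qqrrrrq
  rot[8] = rqppqpqqp$qqrrrrqp
  rot[9] = qppqpqqp$qqrrrrqpr
  rot[10] = ppqpqqp$qqrrrrqprq
  rot[11] = pqpqqp$qqrrrrqprqp
  rot[12] = qpqqp$qqrrrrqprqpp
  rot[13] = pqqp$qqrrrrqprqppq
  rot[14] = qqp$qqrrrrqprqppqp
  rot[15] = qp$qqrrrrqprqppqpq
  rot[16] = p$qqrrrrqprqppqpqq
  rot[17] = $qqrrrrqprqppqpqqp
Sorted (with $ < everything):
  sorted[0] = $qqrrrrqprqppqpqqp  (last char: 'p')
  sorted[1] = p$qqrrrrqprqppqpqq  (last char: 'q')
  sorted[2] = ppqpqqp$qqrrrrqprq  (last char: 'q')
  sorted[3] = pqpqqp$qqrrrrqprqp  (last char: 'p')
  sorted[4] = pqqp$qqrrrrqprqppq  (last char: 'q')
  sorted[5] = prqppqpqqp$qqrrrrq  (last char: 'q')
  sorted[6] = qp$qqrrrrqprqppqpq  (last char: 'q')
  sorted[7] = qppqpqqp$qqrrrrqpr  (last char: 'r')
  sorted[8] = qpqqp$qqrrrrqprqpp  (last char: 'p')
  sorted[9] = qprqppqpqqp$qqrrrr  (last char: 'r')
  sorted[10] = qqp$qqrrrrqprqppqp  (last char: 'p')
  sorted[11] = qqrrrrqprqppqpqqp$  (last char: '$')
  sorted[12] = qrrrrqprqppqpqqp$q  (last char: 'q')
  sorted[13] = rqppqpqqp$qqrrrrqp  (last char: 'p')
  sorted[14] = rqprqppqpqqp$qqrrr  (last char: 'r')
  sorted[15] = rrqprqppqpqqp$qqrr  (last char: 'r')
  sorted[16] = rrrqprqppqpqqp$qqr  (last char: 'r')
  sorted[17] = rrrrqprqppqpqqp$qq  (last char: 'q')
Last column: pqqpqqqrprp$qprrrq
Original string S is at sorted index 11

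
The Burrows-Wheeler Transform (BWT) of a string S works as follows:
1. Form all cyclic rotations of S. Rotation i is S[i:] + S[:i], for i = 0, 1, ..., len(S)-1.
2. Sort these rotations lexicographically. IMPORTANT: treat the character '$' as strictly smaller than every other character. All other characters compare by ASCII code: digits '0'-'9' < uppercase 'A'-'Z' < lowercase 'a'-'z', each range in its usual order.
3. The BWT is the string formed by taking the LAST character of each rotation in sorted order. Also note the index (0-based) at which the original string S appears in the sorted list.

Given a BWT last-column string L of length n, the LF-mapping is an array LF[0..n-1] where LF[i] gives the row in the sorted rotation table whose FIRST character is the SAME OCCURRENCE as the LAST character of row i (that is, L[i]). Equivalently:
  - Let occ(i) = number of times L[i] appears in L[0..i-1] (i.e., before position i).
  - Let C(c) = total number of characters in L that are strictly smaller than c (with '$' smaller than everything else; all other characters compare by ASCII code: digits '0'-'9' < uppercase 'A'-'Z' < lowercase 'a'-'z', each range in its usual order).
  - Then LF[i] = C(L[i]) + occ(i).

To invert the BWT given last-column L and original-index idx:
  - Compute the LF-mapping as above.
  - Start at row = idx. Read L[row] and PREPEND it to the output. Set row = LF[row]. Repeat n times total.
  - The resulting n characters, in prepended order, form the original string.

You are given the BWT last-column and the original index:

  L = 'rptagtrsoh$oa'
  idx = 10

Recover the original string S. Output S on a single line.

Answer: spaghrotator$

Derivation:
LF mapping: 8 7 11 1 3 12 9 10 5 4 0 6 2
Walk LF starting at row 10, prepending L[row]:
  step 1: row=10, L[10]='$', prepend. Next row=LF[10]=0
  step 2: row=0, L[0]='r', prepend. Next row=LF[0]=8
  step 3: row=8, L[8]='o', prepend. Next row=LF[8]=5
  step 4: row=5, L[5]='t', prepend. Next row=LF[5]=12
  step 5: row=12, L[12]='a', prepend. Next row=LF[12]=2
  step 6: row=2, L[2]='t', prepend. Next row=LF[2]=11
  step 7: row=11, L[11]='o', prepend. Next row=LF[11]=6
  step 8: row=6, L[6]='r', prepend. Next row=LF[6]=9
  step 9: row=9, L[9]='h', prepend. Next row=LF[9]=4
  step 10: row=4, L[4]='g', prepend. Next row=LF[4]=3
  step 11: row=3, L[3]='a', prepend. Next row=LF[3]=1
  step 12: row=1, L[1]='p', prepend. Next row=LF[1]=7
  step 13: row=7, L[7]='s', prepend. Next row=LF[7]=10
Reversed output: spaghrotator$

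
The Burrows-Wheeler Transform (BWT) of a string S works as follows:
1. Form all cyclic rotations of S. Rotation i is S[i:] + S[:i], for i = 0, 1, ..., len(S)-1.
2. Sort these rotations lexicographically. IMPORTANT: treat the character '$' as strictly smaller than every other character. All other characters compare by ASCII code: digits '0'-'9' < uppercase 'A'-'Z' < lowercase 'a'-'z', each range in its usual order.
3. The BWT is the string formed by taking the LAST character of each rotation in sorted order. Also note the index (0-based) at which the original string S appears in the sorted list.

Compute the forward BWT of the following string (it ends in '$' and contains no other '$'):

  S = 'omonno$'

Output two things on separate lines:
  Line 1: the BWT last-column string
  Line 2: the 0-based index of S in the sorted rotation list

All 7 rotations (rotation i = S[i:]+S[:i]):
  rot[0] = omonno$
  rot[1] = monno$o
  rot[2] = onno$om
  rot[3] = nno$omo
  rot[4] = no$omon
  rot[5] = o$omonn
  rot[6] = $omonno
Sorted (with $ < everything):
  sorted[0] = $omonno  (last char: 'o')
  sorted[1] = monno$o  (last char: 'o')
  sorted[2] = nno$omo  (last char: 'o')
  sorted[3] = no$omon  (last char: 'n')
  sorted[4] = o$omonn  (last char: 'n')
  sorted[5] = omonno$  (last char: '$')
  sorted[6] = onno$om  (last char: 'm')
Last column: ooonn$m
Original string S is at sorted index 5

Answer: ooonn$m
5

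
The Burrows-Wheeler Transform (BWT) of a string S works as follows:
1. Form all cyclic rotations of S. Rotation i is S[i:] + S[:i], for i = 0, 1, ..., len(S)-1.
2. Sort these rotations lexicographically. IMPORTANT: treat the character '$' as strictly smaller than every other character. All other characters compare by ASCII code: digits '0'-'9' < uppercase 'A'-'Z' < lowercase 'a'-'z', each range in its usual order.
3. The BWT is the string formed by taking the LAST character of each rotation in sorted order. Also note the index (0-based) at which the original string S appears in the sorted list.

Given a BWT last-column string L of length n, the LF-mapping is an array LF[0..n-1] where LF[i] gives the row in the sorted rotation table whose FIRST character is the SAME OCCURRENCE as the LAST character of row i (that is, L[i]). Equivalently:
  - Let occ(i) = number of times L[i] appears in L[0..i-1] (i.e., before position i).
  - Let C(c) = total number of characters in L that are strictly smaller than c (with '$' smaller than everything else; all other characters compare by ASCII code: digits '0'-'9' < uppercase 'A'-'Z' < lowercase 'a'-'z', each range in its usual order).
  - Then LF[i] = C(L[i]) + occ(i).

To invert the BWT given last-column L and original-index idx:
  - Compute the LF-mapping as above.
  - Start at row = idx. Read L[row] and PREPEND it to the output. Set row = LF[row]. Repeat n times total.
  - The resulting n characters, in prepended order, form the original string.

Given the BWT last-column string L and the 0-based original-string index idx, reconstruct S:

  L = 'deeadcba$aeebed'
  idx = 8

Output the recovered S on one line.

LF mapping: 7 10 11 1 8 6 4 2 0 3 12 13 5 14 9
Walk LF starting at row 8, prepending L[row]:
  step 1: row=8, L[8]='$', prepend. Next row=LF[8]=0
  step 2: row=0, L[0]='d', prepend. Next row=LF[0]=7
  step 3: row=7, L[7]='a', prepend. Next row=LF[7]=2
  step 4: row=2, L[2]='e', prepend. Next row=LF[2]=11
  step 5: row=11, L[11]='e', prepend. Next row=LF[11]=13
  step 6: row=13, L[13]='e', prepend. Next row=LF[13]=14
  step 7: row=14, L[14]='d', prepend. Next row=LF[14]=9
  step 8: row=9, L[9]='a', prepend. Next row=LF[9]=3
  step 9: row=3, L[3]='a', prepend. Next row=LF[3]=1
  step 10: row=1, L[1]='e', prepend. Next row=LF[1]=10
  step 11: row=10, L[10]='e', prepend. Next row=LF[10]=12
  step 12: row=12, L[12]='b', prepend. Next row=LF[12]=5
  step 13: row=5, L[5]='c', prepend. Next row=LF[5]=6
  step 14: row=6, L[6]='b', prepend. Next row=LF[6]=4
  step 15: row=4, L[4]='d', prepend. Next row=LF[4]=8
Reversed output: dbcbeeaadeeead$

Answer: dbcbeeaadeeead$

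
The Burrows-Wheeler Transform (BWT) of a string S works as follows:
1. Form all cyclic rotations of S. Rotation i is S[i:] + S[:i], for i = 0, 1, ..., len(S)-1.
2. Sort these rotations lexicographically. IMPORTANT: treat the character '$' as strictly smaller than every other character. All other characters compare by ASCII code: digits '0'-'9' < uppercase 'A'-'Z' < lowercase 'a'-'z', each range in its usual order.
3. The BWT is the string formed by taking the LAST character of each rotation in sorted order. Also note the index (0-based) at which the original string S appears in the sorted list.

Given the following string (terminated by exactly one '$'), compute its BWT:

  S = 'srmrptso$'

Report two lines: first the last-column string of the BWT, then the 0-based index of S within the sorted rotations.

All 9 rotations (rotation i = S[i:]+S[:i]):
  rot[0] = srmrptso$
  rot[1] = rmrptso$s
  rot[2] = mrptso$sr
  rot[3] = rptso$srm
  rot[4] = ptso$srmr
  rot[5] = tso$srmrp
  rot[6] = so$srmrpt
  rot[7] = o$srmrpts
  rot[8] = $srmrptso
Sorted (with $ < everything):
  sorted[0] = $srmrptso  (last char: 'o')
  sorted[1] = mrptso$sr  (last char: 'r')
  sorted[2] = o$srmrpts  (last char: 's')
  sorted[3] = ptso$srmr  (last char: 'r')
  sorted[4] = rmrptso$s  (last char: 's')
  sorted[5] = rptso$srm  (last char: 'm')
  sorted[6] = so$srmrpt  (last char: 't')
  sorted[7] = srmrptso$  (last char: '$')
  sorted[8] = tso$srmrp  (last char: 'p')
Last column: orsrsmt$p
Original string S is at sorted index 7

Answer: orsrsmt$p
7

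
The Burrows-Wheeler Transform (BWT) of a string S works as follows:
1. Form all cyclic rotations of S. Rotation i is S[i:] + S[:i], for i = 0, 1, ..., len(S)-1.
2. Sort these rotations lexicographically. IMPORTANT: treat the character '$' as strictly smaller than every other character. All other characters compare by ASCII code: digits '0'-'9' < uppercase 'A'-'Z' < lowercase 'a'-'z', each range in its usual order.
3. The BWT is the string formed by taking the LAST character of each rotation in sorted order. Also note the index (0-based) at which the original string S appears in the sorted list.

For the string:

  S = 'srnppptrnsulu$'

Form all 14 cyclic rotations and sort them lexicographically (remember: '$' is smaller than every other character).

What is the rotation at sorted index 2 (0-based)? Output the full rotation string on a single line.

All 14 rotations (rotation i = S[i:]+S[:i]):
  rot[0] = srnppptrnsulu$
  rot[1] = rnppptrnsulu$s
  rot[2] = nppptrnsulu$sr
  rot[3] = ppptrnsulu$srn
  rot[4] = pptrnsulu$srnp
  rot[5] = ptrnsulu$srnpp
  rot[6] = trnsulu$srnppp
  rot[7] = rnsulu$srnpppt
  rot[8] = nsulu$srnppptr
  rot[9] = sulu$srnppptrn
  rot[10] = ulu$srnppptrns
  rot[11] = lu$srnppptrnsu
  rot[12] = u$srnppptrnsul
  rot[13] = $srnppptrnsulu
Sorted (with $ < everything):
  sorted[0] = $srnppptrnsulu
  sorted[1] = lu$srnppptrnsu
  sorted[2] = nppptrnsulu$sr
  sorted[3] = nsulu$srnppptr
  sorted[4] = ppptrnsulu$srn
  sorted[5] = pptrnsulu$srnp
  sorted[6] = ptrnsulu$srnpp
  sorted[7] = rnppptrnsulu$s
  sorted[8] = rnsulu$srnpppt
  sorted[9] = srnppptrnsulu$
  sorted[10] = sulu$srnppptrn
  sorted[11] = trnsulu$srnppp
  sorted[12] = u$srnppptrnsul
  sorted[13] = ulu$srnppptrns
sorted[2] = nppptrnsulu$sr

Answer: nppptrnsulu$sr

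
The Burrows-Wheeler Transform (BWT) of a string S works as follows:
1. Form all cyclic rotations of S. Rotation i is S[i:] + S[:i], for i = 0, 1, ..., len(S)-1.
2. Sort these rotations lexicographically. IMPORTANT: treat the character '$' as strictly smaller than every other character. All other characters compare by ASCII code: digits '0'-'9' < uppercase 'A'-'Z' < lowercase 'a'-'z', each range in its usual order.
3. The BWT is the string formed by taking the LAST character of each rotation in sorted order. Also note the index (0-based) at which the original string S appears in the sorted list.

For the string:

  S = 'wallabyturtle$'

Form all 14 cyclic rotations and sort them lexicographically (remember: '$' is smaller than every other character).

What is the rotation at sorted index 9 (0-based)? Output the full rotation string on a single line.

Answer: tle$wallabytur

Derivation:
All 14 rotations (rotation i = S[i:]+S[:i]):
  rot[0] = wallabyturtle$
  rot[1] = allabyturtle$w
  rot[2] = llabyturtle$wa
  rot[3] = labyturtle$wal
  rot[4] = abyturtle$wall
  rot[5] = byturtle$walla
  rot[6] = yturtle$wallab
  rot[7] = turtle$wallaby
  rot[8] = urtle$wallabyt
  rot[9] = rtle$wallabytu
  rot[10] = tle$wallabytur
  rot[11] = le$wallabyturt
  rot[12] = e$wallabyturtl
  rot[13] = $wallabyturtle
Sorted (with $ < everything):
  sorted[0] = $wallabyturtle
  sorted[1] = abyturtle$wall
  sorted[2] = allabyturtle$w
  sorted[3] = byturtle$walla
  sorted[4] = e$wallabyturtl
  sorted[5] = labyturtle$wal
  sorted[6] = le$wallabyturt
  sorted[7] = llabyturtle$wa
  sorted[8] = rtle$wallabytu
  sorted[9] = tle$wallabytur
  sorted[10] = turtle$wallaby
  sorted[11] = urtle$wallabyt
  sorted[12] = wallabyturtle$
  sorted[13] = yturtle$wallab
sorted[9] = tle$wallabytur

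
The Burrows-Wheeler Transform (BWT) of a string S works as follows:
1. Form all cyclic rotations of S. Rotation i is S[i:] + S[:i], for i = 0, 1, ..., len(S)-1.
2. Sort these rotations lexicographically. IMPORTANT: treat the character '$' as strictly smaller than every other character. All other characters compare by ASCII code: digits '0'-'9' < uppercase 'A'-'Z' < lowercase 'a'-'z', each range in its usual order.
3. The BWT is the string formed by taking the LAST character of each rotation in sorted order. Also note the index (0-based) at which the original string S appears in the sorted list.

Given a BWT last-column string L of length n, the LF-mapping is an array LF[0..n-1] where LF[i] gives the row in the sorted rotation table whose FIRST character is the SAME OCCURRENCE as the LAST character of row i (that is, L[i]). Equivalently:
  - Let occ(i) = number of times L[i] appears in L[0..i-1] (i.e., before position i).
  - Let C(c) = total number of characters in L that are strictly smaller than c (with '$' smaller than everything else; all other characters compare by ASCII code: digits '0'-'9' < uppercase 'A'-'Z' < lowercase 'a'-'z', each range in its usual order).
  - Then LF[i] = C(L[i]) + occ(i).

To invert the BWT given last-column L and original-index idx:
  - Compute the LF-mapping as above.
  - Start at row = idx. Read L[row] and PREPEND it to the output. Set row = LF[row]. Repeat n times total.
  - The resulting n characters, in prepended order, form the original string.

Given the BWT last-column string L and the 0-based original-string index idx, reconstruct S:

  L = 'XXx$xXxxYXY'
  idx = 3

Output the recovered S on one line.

Answer: XYxXxYxxXX$

Derivation:
LF mapping: 1 2 7 0 8 3 9 10 5 4 6
Walk LF starting at row 3, prepending L[row]:
  step 1: row=3, L[3]='$', prepend. Next row=LF[3]=0
  step 2: row=0, L[0]='X', prepend. Next row=LF[0]=1
  step 3: row=1, L[1]='X', prepend. Next row=LF[1]=2
  step 4: row=2, L[2]='x', prepend. Next row=LF[2]=7
  step 5: row=7, L[7]='x', prepend. Next row=LF[7]=10
  step 6: row=10, L[10]='Y', prepend. Next row=LF[10]=6
  step 7: row=6, L[6]='x', prepend. Next row=LF[6]=9
  step 8: row=9, L[9]='X', prepend. Next row=LF[9]=4
  step 9: row=4, L[4]='x', prepend. Next row=LF[4]=8
  step 10: row=8, L[8]='Y', prepend. Next row=LF[8]=5
  step 11: row=5, L[5]='X', prepend. Next row=LF[5]=3
Reversed output: XYxXxYxxXX$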